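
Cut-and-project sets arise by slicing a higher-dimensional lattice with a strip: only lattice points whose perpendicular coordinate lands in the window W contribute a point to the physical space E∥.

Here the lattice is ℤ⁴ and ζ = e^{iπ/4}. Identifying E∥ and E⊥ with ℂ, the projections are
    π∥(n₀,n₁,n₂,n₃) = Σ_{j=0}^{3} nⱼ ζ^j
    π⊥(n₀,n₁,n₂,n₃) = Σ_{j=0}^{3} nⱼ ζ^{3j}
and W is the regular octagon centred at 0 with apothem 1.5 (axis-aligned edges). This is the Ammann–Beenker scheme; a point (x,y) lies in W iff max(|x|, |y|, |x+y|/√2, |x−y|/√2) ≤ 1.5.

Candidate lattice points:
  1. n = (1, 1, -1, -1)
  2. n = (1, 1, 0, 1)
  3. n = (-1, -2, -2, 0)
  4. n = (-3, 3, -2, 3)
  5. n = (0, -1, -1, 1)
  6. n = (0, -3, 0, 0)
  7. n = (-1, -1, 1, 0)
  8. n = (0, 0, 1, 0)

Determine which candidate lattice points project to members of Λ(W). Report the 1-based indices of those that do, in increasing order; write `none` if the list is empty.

With ζ = e^{iπ/4} the internal vectors are ζ^0,ζ^3,ζ^6,ζ^9.
candidate 1: n = (1, 1, -1, -1) → π⊥ ≈ (-0.414214, +1.000000); max(|x|,|y|,|x±y|/√2) = 1.000000 ≤ 1.5 ⇒ ∈ W
candidate 2: n = (1, 1, 0, 1) → π⊥ ≈ (+1.000000, +1.414214); max(|x|,|y|,|x±y|/√2) = 1.707107 > 1.5 ⇒ ∉ W
candidate 3: n = (-1, -2, -2, 0) → π⊥ ≈ (+0.414214, +0.585786); max(|x|,|y|,|x±y|/√2) = 0.707107 ≤ 1.5 ⇒ ∈ W
candidate 4: n = (-3, 3, -2, 3) → π⊥ ≈ (-3.000000, +6.242641); max(|x|,|y|,|x±y|/√2) = 6.535534 > 1.5 ⇒ ∉ W
candidate 5: n = (0, -1, -1, 1) → π⊥ ≈ (+1.414214, +1.000000); max(|x|,|y|,|x±y|/√2) = 1.707107 > 1.5 ⇒ ∉ W
candidate 6: n = (0, -3, 0, 0) → π⊥ ≈ (+2.121320, -2.121320); max(|x|,|y|,|x±y|/√2) = 3.000000 > 1.5 ⇒ ∉ W
candidate 7: n = (-1, -1, 1, 0) → π⊥ ≈ (-0.292893, -1.707107); max(|x|,|y|,|x±y|/√2) = 1.707107 > 1.5 ⇒ ∉ W
candidate 8: n = (0, 0, 1, 0) → π⊥ ≈ (+0.000000, -1.000000); max(|x|,|y|,|x±y|/√2) = 1.000000 ≤ 1.5 ⇒ ∈ W

1, 3, 8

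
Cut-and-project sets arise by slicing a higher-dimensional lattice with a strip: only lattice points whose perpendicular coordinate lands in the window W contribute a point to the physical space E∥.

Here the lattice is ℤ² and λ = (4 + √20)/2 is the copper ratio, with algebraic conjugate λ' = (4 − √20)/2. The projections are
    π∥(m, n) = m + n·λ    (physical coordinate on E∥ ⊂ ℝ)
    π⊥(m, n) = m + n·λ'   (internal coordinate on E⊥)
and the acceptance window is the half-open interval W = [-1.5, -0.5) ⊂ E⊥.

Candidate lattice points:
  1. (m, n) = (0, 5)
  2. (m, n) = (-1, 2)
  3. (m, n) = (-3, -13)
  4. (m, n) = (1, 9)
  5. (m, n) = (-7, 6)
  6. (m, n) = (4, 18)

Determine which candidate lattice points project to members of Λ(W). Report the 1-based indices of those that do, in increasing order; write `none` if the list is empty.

Compute λ' = (4−√20)/2 = -0.236068, so π⊥(m,n) = m -0.236068·n.
#1 (0,5): internal coord 0 + (5)·λ' = -1.180340; -1.180340 ∈ [-1.5, -0.5) → IN Λ
#2 (-1,2): internal coord -1 + (2)·λ' = -1.472136; -1.472136 ∈ [-1.5, -0.5) → IN Λ
#3 (-3,-13): internal coord -3 + (-13)·λ' = +0.068884; +0.068884 ∉ [-1.5, -0.5) → out
#4 (1,9): internal coord 1 + (9)·λ' = -1.124612; -1.124612 ∈ [-1.5, -0.5) → IN Λ
#5 (-7,6): internal coord -7 + (6)·λ' = -8.416408; -8.416408 ∉ [-1.5, -0.5) → out
#6 (4,18): internal coord 4 + (18)·λ' = -0.249224; -0.249224 ∉ [-1.5, -0.5) → out

1, 2, 4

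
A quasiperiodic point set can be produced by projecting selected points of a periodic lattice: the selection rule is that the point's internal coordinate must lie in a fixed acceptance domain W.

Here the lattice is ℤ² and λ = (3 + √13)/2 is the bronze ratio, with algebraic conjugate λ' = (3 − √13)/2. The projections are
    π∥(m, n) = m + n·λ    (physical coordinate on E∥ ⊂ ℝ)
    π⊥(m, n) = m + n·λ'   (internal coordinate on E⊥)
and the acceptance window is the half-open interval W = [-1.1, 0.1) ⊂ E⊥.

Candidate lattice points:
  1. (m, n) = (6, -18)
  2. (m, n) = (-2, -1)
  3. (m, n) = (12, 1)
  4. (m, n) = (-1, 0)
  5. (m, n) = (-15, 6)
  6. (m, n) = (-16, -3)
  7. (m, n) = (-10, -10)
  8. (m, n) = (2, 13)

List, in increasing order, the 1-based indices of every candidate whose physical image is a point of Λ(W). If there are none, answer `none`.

Numerically λ ≈ 3.3028 and λ' = −1/λ ≈ -0.3028.
candidate 1: (m,n)=(6,-18) → π∥ = 6-18·λ ≈ -53.4500, π⊥ = 6-18·λ' ≈ 11.4500 ∉ [-1.1, 0.1) ⇒ out
candidate 2: (m,n)=(-2,-1) → π∥ = -2-1·λ ≈ -5.3028, π⊥ = -2-1·λ' ≈ -1.6972 ∉ [-1.1, 0.1) ⇒ out
candidate 3: (m,n)=(12,1) → π∥ = 12+1·λ ≈ 15.3028, π⊥ = 12+1·λ' ≈ 11.6972 ∉ [-1.1, 0.1) ⇒ out
candidate 4: (m,n)=(-1,0) → π∥ = -1+0·λ ≈ -1.0000, π⊥ = -1+0·λ' ≈ -1.0000 ∈ [-1.1, 0.1) ⇒ IN Λ
candidate 5: (m,n)=(-15,6) → π∥ = -15+6·λ ≈ 4.8167, π⊥ = -15+6·λ' ≈ -16.8167 ∉ [-1.1, 0.1) ⇒ out
candidate 6: (m,n)=(-16,-3) → π∥ = -16-3·λ ≈ -25.9083, π⊥ = -16-3·λ' ≈ -15.0917 ∉ [-1.1, 0.1) ⇒ out
candidate 7: (m,n)=(-10,-10) → π∥ = -10-10·λ ≈ -43.0278, π⊥ = -10-10·λ' ≈ -6.9722 ∉ [-1.1, 0.1) ⇒ out
candidate 8: (m,n)=(2,13) → π∥ = 2+13·λ ≈ 44.9361, π⊥ = 2+13·λ' ≈ -1.9361 ∉ [-1.1, 0.1) ⇒ out

4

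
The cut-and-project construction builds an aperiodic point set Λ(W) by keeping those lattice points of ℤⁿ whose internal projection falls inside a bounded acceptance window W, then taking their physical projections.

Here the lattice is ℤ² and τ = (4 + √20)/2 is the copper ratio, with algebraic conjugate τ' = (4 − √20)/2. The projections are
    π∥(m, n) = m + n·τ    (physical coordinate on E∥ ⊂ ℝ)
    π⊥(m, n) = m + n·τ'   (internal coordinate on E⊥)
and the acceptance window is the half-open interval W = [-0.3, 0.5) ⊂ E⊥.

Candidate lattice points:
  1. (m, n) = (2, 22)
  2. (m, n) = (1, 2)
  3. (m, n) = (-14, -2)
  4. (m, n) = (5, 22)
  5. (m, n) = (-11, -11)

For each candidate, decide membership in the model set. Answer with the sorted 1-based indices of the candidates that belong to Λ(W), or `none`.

τ' = (4−√20)/2 ≈ -0.23607.
[1] lift (2,22): star map gives -3.19350; window check -0.3 ≤ -3.19350 < 0.5 is false → out
[2] lift (1,2): star map gives 0.52786; window check -0.3 ≤ 0.52786 < 0.5 is false → out
[3] lift (-14,-2): star map gives -13.52786; window check -0.3 ≤ -13.52786 < 0.5 is false → out
[4] lift (5,22): star map gives -0.19350; window check -0.3 ≤ -0.19350 < 0.5 is true → IN Λ
[5] lift (-11,-11): star map gives -8.40325; window check -0.3 ≤ -8.40325 < 0.5 is false → out

4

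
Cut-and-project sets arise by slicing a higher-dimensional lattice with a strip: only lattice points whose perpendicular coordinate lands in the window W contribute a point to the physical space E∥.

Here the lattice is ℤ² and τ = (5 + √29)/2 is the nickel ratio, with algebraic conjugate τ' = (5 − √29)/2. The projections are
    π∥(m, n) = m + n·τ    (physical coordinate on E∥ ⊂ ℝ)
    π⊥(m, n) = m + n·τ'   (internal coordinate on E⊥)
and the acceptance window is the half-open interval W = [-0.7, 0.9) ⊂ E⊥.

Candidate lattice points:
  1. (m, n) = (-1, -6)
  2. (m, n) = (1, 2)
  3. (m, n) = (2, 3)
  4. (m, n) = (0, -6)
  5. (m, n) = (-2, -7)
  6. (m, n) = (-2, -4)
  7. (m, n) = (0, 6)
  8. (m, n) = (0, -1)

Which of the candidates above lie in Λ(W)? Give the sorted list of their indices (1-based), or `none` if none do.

τ' = (5−√29)/2 ≈ -0.192582.
candidate 1: (m,n)=(-1,-6) → π∥ = -1-6·τ ≈ -32.155494, π⊥ = -1-6·τ' ≈ 0.155494 ∈ [-0.7, 0.9) ⇒ IN Λ
candidate 2: (m,n)=(1,2) → π∥ = 1+2·τ ≈ 11.385165, π⊥ = 1+2·τ' ≈ 0.614835 ∈ [-0.7, 0.9) ⇒ IN Λ
candidate 3: (m,n)=(2,3) → π∥ = 2+3·τ ≈ 17.577747, π⊥ = 2+3·τ' ≈ 1.422253 ∉ [-0.7, 0.9) ⇒ out
candidate 4: (m,n)=(0,-6) → π∥ = 0-6·τ ≈ -31.155494, π⊥ = 0-6·τ' ≈ 1.155494 ∉ [-0.7, 0.9) ⇒ out
candidate 5: (m,n)=(-2,-7) → π∥ = -2-7·τ ≈ -38.348077, π⊥ = -2-7·τ' ≈ -0.651923 ∈ [-0.7, 0.9) ⇒ IN Λ
candidate 6: (m,n)=(-2,-4) → π∥ = -2-4·τ ≈ -22.770330, π⊥ = -2-4·τ' ≈ -1.229670 ∉ [-0.7, 0.9) ⇒ out
candidate 7: (m,n)=(0,6) → π∥ = 0+6·τ ≈ 31.155494, π⊥ = 0+6·τ' ≈ -1.155494 ∉ [-0.7, 0.9) ⇒ out
candidate 8: (m,n)=(0,-1) → π∥ = 0-1·τ ≈ -5.192582, π⊥ = 0-1·τ' ≈ 0.192582 ∈ [-0.7, 0.9) ⇒ IN Λ

1, 2, 5, 8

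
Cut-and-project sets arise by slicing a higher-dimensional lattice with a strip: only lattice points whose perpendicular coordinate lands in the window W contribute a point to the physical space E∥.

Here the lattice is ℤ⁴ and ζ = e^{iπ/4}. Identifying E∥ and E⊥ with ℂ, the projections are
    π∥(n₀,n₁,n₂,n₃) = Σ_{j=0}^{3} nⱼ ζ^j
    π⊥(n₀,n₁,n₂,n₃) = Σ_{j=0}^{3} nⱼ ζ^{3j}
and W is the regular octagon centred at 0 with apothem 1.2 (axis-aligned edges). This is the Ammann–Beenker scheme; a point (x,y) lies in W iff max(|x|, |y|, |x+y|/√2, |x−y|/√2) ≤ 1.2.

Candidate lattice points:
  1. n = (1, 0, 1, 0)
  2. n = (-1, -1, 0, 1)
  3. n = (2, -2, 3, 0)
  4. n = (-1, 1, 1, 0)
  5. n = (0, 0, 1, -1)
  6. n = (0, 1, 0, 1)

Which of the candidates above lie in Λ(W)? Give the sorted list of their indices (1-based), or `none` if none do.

With ζ = e^{iπ/4} the internal vectors are ζ^0,ζ^3,ζ^6,ζ^9.
candidate 1: n = (1, 0, 1, 0) → π⊥ ≈ (+1.0000, -1.0000); max(|x|,|y|,|x±y|/√2) = 1.4142 > 1.2 ⇒ ∉ W
candidate 2: n = (-1, -1, 0, 1) → π⊥ ≈ (+0.4142, +0.0000); max(|x|,|y|,|x±y|/√2) = 0.4142 ≤ 1.2 ⇒ ∈ W
candidate 3: n = (2, -2, 3, 0) → π⊥ ≈ (+3.4142, -4.4142); max(|x|,|y|,|x±y|/√2) = 5.5355 > 1.2 ⇒ ∉ W
candidate 4: n = (-1, 1, 1, 0) → π⊥ ≈ (-1.7071, -0.2929); max(|x|,|y|,|x±y|/√2) = 1.7071 > 1.2 ⇒ ∉ W
candidate 5: n = (0, 0, 1, -1) → π⊥ ≈ (-0.7071, -1.7071); max(|x|,|y|,|x±y|/√2) = 1.7071 > 1.2 ⇒ ∉ W
candidate 6: n = (0, 1, 0, 1) → π⊥ ≈ (+0.0000, +1.4142); max(|x|,|y|,|x±y|/√2) = 1.4142 > 1.2 ⇒ ∉ W

2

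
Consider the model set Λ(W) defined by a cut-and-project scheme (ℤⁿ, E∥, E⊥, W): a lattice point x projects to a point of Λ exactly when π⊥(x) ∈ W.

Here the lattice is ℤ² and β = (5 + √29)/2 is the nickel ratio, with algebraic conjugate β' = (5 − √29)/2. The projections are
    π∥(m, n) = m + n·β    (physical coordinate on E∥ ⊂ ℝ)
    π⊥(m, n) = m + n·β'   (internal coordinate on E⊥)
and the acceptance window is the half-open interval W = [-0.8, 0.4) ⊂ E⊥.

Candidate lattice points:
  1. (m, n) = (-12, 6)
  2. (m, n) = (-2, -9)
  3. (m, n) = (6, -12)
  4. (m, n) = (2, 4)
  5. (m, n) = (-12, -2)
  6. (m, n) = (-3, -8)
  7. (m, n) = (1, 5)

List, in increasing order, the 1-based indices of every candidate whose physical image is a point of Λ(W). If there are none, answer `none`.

β' = (5−√29)/2 ≈ -0.1926.
#1 (-12,6): internal coord -12 + (6)·β' = -13.1555; -13.1555 ∉ [-0.8, 0.4) → out
#2 (-2,-9): internal coord -2 + (-9)·β' = -0.2668; -0.2668 ∈ [-0.8, 0.4) → IN Λ
#3 (6,-12): internal coord 6 + (-12)·β' = +8.3110; +8.3110 ∉ [-0.8, 0.4) → out
#4 (2,4): internal coord 2 + (4)·β' = +1.2297; +1.2297 ∉ [-0.8, 0.4) → out
#5 (-12,-2): internal coord -12 + (-2)·β' = -11.6148; -11.6148 ∉ [-0.8, 0.4) → out
#6 (-3,-8): internal coord -3 + (-8)·β' = -1.4593; -1.4593 ∉ [-0.8, 0.4) → out
#7 (1,5): internal coord 1 + (5)·β' = +0.0371; +0.0371 ∈ [-0.8, 0.4) → IN Λ

2, 7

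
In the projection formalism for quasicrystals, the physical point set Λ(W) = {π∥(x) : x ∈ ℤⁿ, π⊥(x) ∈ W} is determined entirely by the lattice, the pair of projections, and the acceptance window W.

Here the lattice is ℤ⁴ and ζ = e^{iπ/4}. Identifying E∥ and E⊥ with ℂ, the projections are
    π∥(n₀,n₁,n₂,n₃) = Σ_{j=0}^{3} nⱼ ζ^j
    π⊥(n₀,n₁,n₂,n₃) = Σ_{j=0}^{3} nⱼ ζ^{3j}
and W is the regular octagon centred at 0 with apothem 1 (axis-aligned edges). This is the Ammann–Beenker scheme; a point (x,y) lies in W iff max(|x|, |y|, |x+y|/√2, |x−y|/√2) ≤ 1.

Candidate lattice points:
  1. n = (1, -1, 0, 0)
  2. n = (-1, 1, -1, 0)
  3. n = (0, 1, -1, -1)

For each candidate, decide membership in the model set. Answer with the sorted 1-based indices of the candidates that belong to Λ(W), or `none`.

none

With ζ = e^{iπ/4} the internal vectors are ζ^0,ζ^3,ζ^6,ζ^9.
#1 (1, -1, 0, 0): internal (1.7071, -0.7071); octagon support 1.7071 vs apothem 1 → ∉ W
#2 (-1, 1, -1, 0): internal (-1.7071, 1.7071); octagon support 2.4142 vs apothem 1 → ∉ W
#3 (0, 1, -1, -1): internal (-1.4142, 1.0000); octagon support 1.7071 vs apothem 1 → ∉ W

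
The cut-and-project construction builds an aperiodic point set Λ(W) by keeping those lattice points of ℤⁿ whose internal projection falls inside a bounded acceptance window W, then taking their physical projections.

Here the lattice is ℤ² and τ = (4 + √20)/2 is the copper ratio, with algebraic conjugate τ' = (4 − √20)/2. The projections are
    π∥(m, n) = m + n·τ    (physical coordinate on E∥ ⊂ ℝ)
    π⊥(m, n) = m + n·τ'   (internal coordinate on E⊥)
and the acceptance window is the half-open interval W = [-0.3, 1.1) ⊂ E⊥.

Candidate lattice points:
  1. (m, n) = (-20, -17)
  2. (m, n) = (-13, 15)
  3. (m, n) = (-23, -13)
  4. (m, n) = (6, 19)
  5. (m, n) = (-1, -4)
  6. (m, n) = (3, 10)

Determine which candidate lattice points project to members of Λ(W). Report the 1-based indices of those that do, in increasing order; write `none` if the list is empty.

τ' = (4−√20)/2 ≈ -0.23607.
#1 (-20,-17): internal coord -20 + (-17)·τ' = -15.98684; -15.98684 ∉ [-0.3, 1.1) → out
#2 (-13,15): internal coord -13 + (15)·τ' = -16.54102; -16.54102 ∉ [-0.3, 1.1) → out
#3 (-23,-13): internal coord -23 + (-13)·τ' = -19.93112; -19.93112 ∉ [-0.3, 1.1) → out
#4 (6,19): internal coord 6 + (19)·τ' = +1.51471; +1.51471 ∉ [-0.3, 1.1) → out
#5 (-1,-4): internal coord -1 + (-4)·τ' = -0.05573; -0.05573 ∈ [-0.3, 1.1) → IN Λ
#6 (3,10): internal coord 3 + (10)·τ' = +0.63932; +0.63932 ∈ [-0.3, 1.1) → IN Λ

5, 6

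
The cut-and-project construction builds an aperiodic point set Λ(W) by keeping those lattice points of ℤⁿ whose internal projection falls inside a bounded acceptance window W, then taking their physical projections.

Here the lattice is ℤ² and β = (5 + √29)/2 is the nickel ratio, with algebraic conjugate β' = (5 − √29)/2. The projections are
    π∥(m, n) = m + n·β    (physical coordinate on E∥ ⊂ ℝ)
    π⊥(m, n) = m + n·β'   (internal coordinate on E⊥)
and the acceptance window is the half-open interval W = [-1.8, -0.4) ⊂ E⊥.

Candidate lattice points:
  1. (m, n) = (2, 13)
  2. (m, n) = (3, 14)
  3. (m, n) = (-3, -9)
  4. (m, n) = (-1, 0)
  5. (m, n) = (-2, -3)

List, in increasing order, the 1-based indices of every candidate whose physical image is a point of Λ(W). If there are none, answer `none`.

Compute β' = (5−√29)/2 = -0.192582, so π⊥(m,n) = m -0.192582·n.
#1 (2,13): internal coord 2 + (13)·β' = -0.503571; -0.503571 ∈ [-1.8, -0.4) → IN Λ
#2 (3,14): internal coord 3 + (14)·β' = +0.303846; +0.303846 ∉ [-1.8, -0.4) → out
#3 (-3,-9): internal coord -3 + (-9)·β' = -1.266758; -1.266758 ∈ [-1.8, -0.4) → IN Λ
#4 (-1,0): internal coord -1 + (0)·β' = -1.000000; -1.000000 ∈ [-1.8, -0.4) → IN Λ
#5 (-2,-3): internal coord -2 + (-3)·β' = -1.422253; -1.422253 ∈ [-1.8, -0.4) → IN Λ

1, 3, 4, 5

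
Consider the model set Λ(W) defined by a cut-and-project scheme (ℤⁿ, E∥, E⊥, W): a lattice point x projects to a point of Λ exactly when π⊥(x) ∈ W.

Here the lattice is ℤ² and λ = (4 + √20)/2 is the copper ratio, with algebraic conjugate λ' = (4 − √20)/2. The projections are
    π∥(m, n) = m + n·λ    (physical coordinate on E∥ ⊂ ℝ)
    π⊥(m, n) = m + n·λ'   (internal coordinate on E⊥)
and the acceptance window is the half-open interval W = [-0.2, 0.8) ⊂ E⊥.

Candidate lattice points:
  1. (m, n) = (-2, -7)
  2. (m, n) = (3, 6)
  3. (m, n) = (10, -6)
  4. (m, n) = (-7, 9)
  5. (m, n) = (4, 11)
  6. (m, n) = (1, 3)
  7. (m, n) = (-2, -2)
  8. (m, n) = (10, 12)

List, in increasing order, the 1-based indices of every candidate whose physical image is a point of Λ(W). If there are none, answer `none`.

6

Compute λ' = (4−√20)/2 = -0.2361, so π⊥(m,n) = m -0.2361·n.
#1 (-2,-7): internal coord -2 + (-7)·λ' = -0.3475; -0.3475 ∉ [-0.2, 0.8) → out
#2 (3,6): internal coord 3 + (6)·λ' = +1.5836; +1.5836 ∉ [-0.2, 0.8) → out
#3 (10,-6): internal coord 10 + (-6)·λ' = +11.4164; +11.4164 ∉ [-0.2, 0.8) → out
#4 (-7,9): internal coord -7 + (9)·λ' = -9.1246; -9.1246 ∉ [-0.2, 0.8) → out
#5 (4,11): internal coord 4 + (11)·λ' = +1.4033; +1.4033 ∉ [-0.2, 0.8) → out
#6 (1,3): internal coord 1 + (3)·λ' = +0.2918; +0.2918 ∈ [-0.2, 0.8) → IN Λ
#7 (-2,-2): internal coord -2 + (-2)·λ' = -1.5279; -1.5279 ∉ [-0.2, 0.8) → out
#8 (10,12): internal coord 10 + (12)·λ' = +7.1672; +7.1672 ∉ [-0.2, 0.8) → out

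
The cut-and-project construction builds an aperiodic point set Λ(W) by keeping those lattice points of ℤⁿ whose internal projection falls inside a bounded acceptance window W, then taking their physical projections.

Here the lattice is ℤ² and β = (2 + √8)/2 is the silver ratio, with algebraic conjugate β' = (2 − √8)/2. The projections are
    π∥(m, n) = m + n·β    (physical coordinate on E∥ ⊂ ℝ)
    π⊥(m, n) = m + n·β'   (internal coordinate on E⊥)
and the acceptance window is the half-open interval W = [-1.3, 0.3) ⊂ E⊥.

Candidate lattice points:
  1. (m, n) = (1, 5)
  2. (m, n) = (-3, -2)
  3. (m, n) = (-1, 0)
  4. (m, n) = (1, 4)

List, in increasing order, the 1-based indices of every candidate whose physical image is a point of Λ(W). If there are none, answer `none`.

Numerically β ≈ 2.4142 and β' = −1/β ≈ -0.4142.
#1 (1,5): internal coord 1 + (5)·β' = -1.0711; -1.0711 ∈ [-1.3, 0.3) → IN Λ
#2 (-3,-2): internal coord -3 + (-2)·β' = -2.1716; -2.1716 ∉ [-1.3, 0.3) → out
#3 (-1,0): internal coord -1 + (0)·β' = -1.0000; -1.0000 ∈ [-1.3, 0.3) → IN Λ
#4 (1,4): internal coord 1 + (4)·β' = -0.6569; -0.6569 ∈ [-1.3, 0.3) → IN Λ

1, 3, 4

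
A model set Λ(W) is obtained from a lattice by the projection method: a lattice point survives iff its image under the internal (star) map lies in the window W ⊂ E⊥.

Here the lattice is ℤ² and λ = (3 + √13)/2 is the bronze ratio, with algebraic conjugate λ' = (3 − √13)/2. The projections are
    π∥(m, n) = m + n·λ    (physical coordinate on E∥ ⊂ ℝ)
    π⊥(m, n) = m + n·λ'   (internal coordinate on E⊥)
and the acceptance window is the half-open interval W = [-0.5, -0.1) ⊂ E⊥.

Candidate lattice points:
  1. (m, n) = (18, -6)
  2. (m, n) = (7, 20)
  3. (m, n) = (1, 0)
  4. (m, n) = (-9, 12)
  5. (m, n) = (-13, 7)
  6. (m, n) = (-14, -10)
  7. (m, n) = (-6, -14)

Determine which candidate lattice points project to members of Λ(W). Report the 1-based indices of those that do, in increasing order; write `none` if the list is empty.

Compute λ' = (3−√13)/2 = -0.3028, so π⊥(m,n) = m -0.3028·n.
candidate 1: (m,n)=(18,-6) → π∥ = 18-6·λ ≈ -1.8167, π⊥ = 18-6·λ' ≈ 19.8167 ∉ [-0.5, -0.1) ⇒ out
candidate 2: (m,n)=(7,20) → π∥ = 7+20·λ ≈ 73.0555, π⊥ = 7+20·λ' ≈ 0.9445 ∉ [-0.5, -0.1) ⇒ out
candidate 3: (m,n)=(1,0) → π∥ = 1+0·λ ≈ 1.0000, π⊥ = 1+0·λ' ≈ 1.0000 ∉ [-0.5, -0.1) ⇒ out
candidate 4: (m,n)=(-9,12) → π∥ = -9+12·λ ≈ 30.6333, π⊥ = -9+12·λ' ≈ -12.6333 ∉ [-0.5, -0.1) ⇒ out
candidate 5: (m,n)=(-13,7) → π∥ = -13+7·λ ≈ 10.1194, π⊥ = -13+7·λ' ≈ -15.1194 ∉ [-0.5, -0.1) ⇒ out
candidate 6: (m,n)=(-14,-10) → π∥ = -14-10·λ ≈ -47.0278, π⊥ = -14-10·λ' ≈ -10.9722 ∉ [-0.5, -0.1) ⇒ out
candidate 7: (m,n)=(-6,-14) → π∥ = -6-14·λ ≈ -52.2389, π⊥ = -6-14·λ' ≈ -1.7611 ∉ [-0.5, -0.1) ⇒ out

none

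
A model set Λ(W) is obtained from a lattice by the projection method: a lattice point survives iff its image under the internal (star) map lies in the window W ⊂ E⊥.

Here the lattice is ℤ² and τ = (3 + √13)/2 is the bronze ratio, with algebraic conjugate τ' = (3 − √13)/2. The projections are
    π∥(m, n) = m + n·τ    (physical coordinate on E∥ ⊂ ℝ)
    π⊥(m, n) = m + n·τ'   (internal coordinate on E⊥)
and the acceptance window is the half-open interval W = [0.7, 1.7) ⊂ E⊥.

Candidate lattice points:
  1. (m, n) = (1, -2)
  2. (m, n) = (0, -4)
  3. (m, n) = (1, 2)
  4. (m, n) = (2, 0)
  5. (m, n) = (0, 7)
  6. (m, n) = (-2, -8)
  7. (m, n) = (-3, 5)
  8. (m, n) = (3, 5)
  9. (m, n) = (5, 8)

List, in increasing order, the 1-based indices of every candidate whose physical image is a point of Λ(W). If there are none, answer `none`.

1, 2, 8

τ' = (3−√13)/2 ≈ -0.302776.
[1] lift (1,-2): star map gives 1.605551; window check 0.7 ≤ 1.605551 < 1.7 is true → IN Λ
[2] lift (0,-4): star map gives 1.211103; window check 0.7 ≤ 1.211103 < 1.7 is true → IN Λ
[3] lift (1,2): star map gives 0.394449; window check 0.7 ≤ 0.394449 < 1.7 is false → out
[4] lift (2,0): star map gives 2.000000; window check 0.7 ≤ 2.000000 < 1.7 is false → out
[5] lift (0,7): star map gives -2.119429; window check 0.7 ≤ -2.119429 < 1.7 is false → out
[6] lift (-2,-8): star map gives 0.422205; window check 0.7 ≤ 0.422205 < 1.7 is false → out
[7] lift (-3,5): star map gives -4.513878; window check 0.7 ≤ -4.513878 < 1.7 is false → out
[8] lift (3,5): star map gives 1.486122; window check 0.7 ≤ 1.486122 < 1.7 is true → IN Λ
[9] lift (5,8): star map gives 2.577795; window check 0.7 ≤ 2.577795 < 1.7 is false → out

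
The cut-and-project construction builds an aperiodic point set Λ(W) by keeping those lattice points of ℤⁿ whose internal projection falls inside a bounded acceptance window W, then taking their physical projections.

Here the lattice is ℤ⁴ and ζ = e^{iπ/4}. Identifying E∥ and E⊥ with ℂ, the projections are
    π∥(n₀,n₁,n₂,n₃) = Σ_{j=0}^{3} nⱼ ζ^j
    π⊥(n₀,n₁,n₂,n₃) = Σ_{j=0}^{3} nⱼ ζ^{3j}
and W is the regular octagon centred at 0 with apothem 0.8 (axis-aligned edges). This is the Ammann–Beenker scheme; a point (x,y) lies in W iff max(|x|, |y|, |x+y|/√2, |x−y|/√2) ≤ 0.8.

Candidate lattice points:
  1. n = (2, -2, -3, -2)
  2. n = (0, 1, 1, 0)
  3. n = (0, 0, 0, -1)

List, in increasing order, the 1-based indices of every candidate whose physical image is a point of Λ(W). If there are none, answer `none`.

2

Internal map: ζ^{3j} for j=0..3 gives (1,0), (−√2/2,√2/2), (0,−1), (√2/2,√2/2).
#1 (2, -2, -3, -2): internal (2.00000, 0.17157); octagon support 2.00000 vs apothem 0.8 → ∉ W
#2 (0, 1, 1, 0): internal (-0.70711, -0.29289); octagon support 0.70711 vs apothem 0.8 → ∈ W
#3 (0, 0, 0, -1): internal (-0.70711, -0.70711); octagon support 1.00000 vs apothem 0.8 → ∉ W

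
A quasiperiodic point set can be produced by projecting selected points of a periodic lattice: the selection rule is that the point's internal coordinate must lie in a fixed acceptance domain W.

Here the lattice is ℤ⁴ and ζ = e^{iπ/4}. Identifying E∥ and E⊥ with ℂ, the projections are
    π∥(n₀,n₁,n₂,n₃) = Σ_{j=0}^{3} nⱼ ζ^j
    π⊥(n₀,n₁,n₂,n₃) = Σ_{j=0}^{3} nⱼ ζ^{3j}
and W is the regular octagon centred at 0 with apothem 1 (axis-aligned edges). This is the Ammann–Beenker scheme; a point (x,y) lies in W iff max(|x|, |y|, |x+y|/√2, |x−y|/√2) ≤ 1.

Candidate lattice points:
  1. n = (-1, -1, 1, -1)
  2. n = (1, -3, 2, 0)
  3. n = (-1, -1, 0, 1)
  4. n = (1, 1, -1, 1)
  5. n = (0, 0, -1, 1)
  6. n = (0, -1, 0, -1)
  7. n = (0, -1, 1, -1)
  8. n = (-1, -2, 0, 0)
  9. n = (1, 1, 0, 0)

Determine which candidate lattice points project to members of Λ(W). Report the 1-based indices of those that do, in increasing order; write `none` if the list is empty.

Internal map: ζ^{3j} for j=0..3 gives (1,0), (−√2/2,√2/2), (0,−1), (√2/2,√2/2).
#1 (-1, -1, 1, -1): internal (-1.0000, -2.4142); octagon support 2.4142 vs apothem 1 → ∉ W
#2 (1, -3, 2, 0): internal (3.1213, -4.1213); octagon support 5.1213 vs apothem 1 → ∉ W
#3 (-1, -1, 0, 1): internal (0.4142, 0.0000); octagon support 0.4142 vs apothem 1 → ∈ W
#4 (1, 1, -1, 1): internal (1.0000, 2.4142); octagon support 2.4142 vs apothem 1 → ∉ W
#5 (0, 0, -1, 1): internal (0.7071, 1.7071); octagon support 1.7071 vs apothem 1 → ∉ W
#6 (0, -1, 0, -1): internal (0.0000, -1.4142); octagon support 1.4142 vs apothem 1 → ∉ W
#7 (0, -1, 1, -1): internal (0.0000, -2.4142); octagon support 2.4142 vs apothem 1 → ∉ W
#8 (-1, -2, 0, 0): internal (0.4142, -1.4142); octagon support 1.4142 vs apothem 1 → ∉ W
#9 (1, 1, 0, 0): internal (0.2929, 0.7071); octagon support 0.7071 vs apothem 1 → ∈ W

3, 9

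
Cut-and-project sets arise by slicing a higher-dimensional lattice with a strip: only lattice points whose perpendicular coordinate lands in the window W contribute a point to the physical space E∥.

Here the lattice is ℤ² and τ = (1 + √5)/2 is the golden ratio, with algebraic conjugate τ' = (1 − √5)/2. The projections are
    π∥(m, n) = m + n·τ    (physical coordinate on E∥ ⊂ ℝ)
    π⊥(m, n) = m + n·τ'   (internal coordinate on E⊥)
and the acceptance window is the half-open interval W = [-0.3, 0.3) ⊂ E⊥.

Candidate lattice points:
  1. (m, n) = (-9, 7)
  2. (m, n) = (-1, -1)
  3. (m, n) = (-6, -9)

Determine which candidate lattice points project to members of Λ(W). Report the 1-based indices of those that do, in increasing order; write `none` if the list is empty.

Compute τ' = (1−√5)/2 = -0.6180, so π⊥(m,n) = m -0.6180·n.
[1] lift (-9,7): star map gives -13.3262; window check -0.3 ≤ -13.3262 < 0.3 is false → out
[2] lift (-1,-1): star map gives -0.3820; window check -0.3 ≤ -0.3820 < 0.3 is false → out
[3] lift (-6,-9): star map gives -0.4377; window check -0.3 ≤ -0.4377 < 0.3 is false → out

none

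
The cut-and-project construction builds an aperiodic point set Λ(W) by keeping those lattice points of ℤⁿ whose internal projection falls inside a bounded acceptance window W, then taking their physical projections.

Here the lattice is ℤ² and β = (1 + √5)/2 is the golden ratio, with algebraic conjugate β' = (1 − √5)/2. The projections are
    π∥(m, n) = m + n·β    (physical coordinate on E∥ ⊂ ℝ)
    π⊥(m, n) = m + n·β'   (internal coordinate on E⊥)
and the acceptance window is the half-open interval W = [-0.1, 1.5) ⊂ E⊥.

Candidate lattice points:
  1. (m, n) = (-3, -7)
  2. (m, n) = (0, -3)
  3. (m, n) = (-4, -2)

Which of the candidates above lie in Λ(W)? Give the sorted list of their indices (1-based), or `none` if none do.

1

Numerically β ≈ 1.618034 and β' = −1/β ≈ -0.618034.
#1 (-3,-7): internal coord -3 + (-7)·β' = +1.326238; +1.326238 ∈ [-0.1, 1.5) → IN Λ
#2 (0,-3): internal coord 0 + (-3)·β' = +1.854102; +1.854102 ∉ [-0.1, 1.5) → out
#3 (-4,-2): internal coord -4 + (-2)·β' = -2.763932; -2.763932 ∉ [-0.1, 1.5) → out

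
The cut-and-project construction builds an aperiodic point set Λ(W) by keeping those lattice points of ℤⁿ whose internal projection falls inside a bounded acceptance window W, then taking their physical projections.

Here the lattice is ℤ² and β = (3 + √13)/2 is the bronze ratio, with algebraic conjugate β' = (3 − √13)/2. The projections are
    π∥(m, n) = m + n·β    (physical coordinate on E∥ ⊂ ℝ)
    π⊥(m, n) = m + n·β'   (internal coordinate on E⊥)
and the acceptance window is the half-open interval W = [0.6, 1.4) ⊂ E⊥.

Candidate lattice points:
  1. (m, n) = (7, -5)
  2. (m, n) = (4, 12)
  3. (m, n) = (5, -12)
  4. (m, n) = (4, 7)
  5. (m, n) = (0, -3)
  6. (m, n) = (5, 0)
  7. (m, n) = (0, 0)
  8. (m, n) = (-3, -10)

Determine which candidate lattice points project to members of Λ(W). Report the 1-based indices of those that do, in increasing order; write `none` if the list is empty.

5

β' = (3−√13)/2 ≈ -0.30278.
[1] lift (7,-5): star map gives 8.51388; window check 0.6 ≤ 8.51388 < 1.4 is false → out
[2] lift (4,12): star map gives 0.36669; window check 0.6 ≤ 0.36669 < 1.4 is false → out
[3] lift (5,-12): star map gives 8.63331; window check 0.6 ≤ 8.63331 < 1.4 is false → out
[4] lift (4,7): star map gives 1.88057; window check 0.6 ≤ 1.88057 < 1.4 is false → out
[5] lift (0,-3): star map gives 0.90833; window check 0.6 ≤ 0.90833 < 1.4 is true → IN Λ
[6] lift (5,0): star map gives 5.00000; window check 0.6 ≤ 5.00000 < 1.4 is false → out
[7] lift (0,0): star map gives 0.00000; window check 0.6 ≤ 0.00000 < 1.4 is false → out
[8] lift (-3,-10): star map gives 0.02776; window check 0.6 ≤ 0.02776 < 1.4 is false → out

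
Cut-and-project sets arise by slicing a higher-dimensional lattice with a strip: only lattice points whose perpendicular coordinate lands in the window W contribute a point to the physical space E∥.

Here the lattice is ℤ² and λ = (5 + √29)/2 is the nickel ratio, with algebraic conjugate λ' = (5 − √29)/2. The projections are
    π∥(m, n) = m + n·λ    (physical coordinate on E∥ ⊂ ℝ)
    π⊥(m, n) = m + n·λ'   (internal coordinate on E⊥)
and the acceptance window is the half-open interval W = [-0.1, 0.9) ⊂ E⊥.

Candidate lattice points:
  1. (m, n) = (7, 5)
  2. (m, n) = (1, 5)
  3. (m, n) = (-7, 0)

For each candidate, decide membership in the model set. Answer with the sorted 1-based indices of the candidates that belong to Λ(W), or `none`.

Numerically λ ≈ 5.1926 and λ' = −1/λ ≈ -0.1926.
#1 (7,5): internal coord 7 + (5)·λ' = +6.0371; +6.0371 ∉ [-0.1, 0.9) → out
#2 (1,5): internal coord 1 + (5)·λ' = +0.0371; +0.0371 ∈ [-0.1, 0.9) → IN Λ
#3 (-7,0): internal coord -7 + (0)·λ' = -7.0000; -7.0000 ∉ [-0.1, 0.9) → out

2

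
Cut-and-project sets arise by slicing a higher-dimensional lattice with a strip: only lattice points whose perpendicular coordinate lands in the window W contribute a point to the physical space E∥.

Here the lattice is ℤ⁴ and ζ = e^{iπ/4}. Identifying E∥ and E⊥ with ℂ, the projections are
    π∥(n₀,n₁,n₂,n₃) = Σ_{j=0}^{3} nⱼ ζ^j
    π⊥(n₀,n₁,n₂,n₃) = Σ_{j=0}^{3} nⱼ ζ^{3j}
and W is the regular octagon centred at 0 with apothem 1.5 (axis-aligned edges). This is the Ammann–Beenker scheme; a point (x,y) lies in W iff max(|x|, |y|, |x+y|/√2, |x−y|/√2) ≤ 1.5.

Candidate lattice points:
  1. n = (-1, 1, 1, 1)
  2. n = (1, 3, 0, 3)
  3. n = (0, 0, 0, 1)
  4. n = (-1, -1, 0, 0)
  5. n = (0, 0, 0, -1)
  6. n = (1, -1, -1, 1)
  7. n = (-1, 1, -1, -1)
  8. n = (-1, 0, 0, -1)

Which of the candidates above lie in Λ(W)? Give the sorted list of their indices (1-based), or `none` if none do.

π⊥(n) = n₀ + n₁ζ³ + n₂ζ⁶ + n₃ζ⁹ where ζ = e^{iπ/4}.
candidate 1: n = (-1, 1, 1, 1) → π⊥ ≈ (-1.000000, +0.414214); max(|x|,|y|,|x±y|/√2) = 1.000000 ≤ 1.5 ⇒ ∈ W
candidate 2: n = (1, 3, 0, 3) → π⊥ ≈ (+1.000000, +4.242641); max(|x|,|y|,|x±y|/√2) = 4.242641 > 1.5 ⇒ ∉ W
candidate 3: n = (0, 0, 0, 1) → π⊥ ≈ (+0.707107, +0.707107); max(|x|,|y|,|x±y|/√2) = 1.000000 ≤ 1.5 ⇒ ∈ W
candidate 4: n = (-1, -1, 0, 0) → π⊥ ≈ (-0.292893, -0.707107); max(|x|,|y|,|x±y|/√2) = 0.707107 ≤ 1.5 ⇒ ∈ W
candidate 5: n = (0, 0, 0, -1) → π⊥ ≈ (-0.707107, -0.707107); max(|x|,|y|,|x±y|/√2) = 1.000000 ≤ 1.5 ⇒ ∈ W
candidate 6: n = (1, -1, -1, 1) → π⊥ ≈ (+2.414214, +1.000000); max(|x|,|y|,|x±y|/√2) = 2.414214 > 1.5 ⇒ ∉ W
candidate 7: n = (-1, 1, -1, -1) → π⊥ ≈ (-2.414214, +1.000000); max(|x|,|y|,|x±y|/√2) = 2.414214 > 1.5 ⇒ ∉ W
candidate 8: n = (-1, 0, 0, -1) → π⊥ ≈ (-1.707107, -0.707107); max(|x|,|y|,|x±y|/√2) = 1.707107 > 1.5 ⇒ ∉ W

1, 3, 4, 5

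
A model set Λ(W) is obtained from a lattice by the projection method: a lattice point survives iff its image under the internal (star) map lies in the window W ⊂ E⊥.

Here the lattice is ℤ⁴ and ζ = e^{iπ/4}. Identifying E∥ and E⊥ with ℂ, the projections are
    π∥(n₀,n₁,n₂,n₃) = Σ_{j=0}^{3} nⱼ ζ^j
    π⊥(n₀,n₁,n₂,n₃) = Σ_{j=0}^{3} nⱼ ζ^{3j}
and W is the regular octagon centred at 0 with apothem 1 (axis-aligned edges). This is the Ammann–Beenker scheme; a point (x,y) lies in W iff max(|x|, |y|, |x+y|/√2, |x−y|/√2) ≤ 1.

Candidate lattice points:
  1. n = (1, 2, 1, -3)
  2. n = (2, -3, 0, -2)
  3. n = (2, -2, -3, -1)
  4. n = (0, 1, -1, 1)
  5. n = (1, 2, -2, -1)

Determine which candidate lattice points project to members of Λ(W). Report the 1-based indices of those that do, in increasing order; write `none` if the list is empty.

Internal map: ζ^{3j} for j=0..3 gives (1,0), (−√2/2,√2/2), (0,−1), (√2/2,√2/2).
#1 (1, 2, 1, -3): internal (-2.535534, -1.707107); octagon support 3.000000 vs apothem 1 → ∉ W
#2 (2, -3, 0, -2): internal (2.707107, -3.535534); octagon support 4.414214 vs apothem 1 → ∉ W
#3 (2, -2, -3, -1): internal (2.707107, 0.878680); octagon support 2.707107 vs apothem 1 → ∉ W
#4 (0, 1, -1, 1): internal (0.000000, 2.414214); octagon support 2.414214 vs apothem 1 → ∉ W
#5 (1, 2, -2, -1): internal (-1.121320, 2.707107); octagon support 2.707107 vs apothem 1 → ∉ W

none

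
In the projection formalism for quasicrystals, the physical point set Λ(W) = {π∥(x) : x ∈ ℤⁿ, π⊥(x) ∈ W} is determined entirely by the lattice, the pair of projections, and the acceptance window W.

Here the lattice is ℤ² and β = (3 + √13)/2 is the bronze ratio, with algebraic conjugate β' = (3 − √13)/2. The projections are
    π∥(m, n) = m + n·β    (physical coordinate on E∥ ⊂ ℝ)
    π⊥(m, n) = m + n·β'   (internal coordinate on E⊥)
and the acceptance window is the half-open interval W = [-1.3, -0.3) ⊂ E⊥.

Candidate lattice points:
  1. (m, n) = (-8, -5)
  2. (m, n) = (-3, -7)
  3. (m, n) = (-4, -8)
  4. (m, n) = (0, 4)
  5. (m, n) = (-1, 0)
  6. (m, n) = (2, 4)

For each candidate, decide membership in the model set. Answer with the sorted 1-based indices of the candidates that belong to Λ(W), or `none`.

Numerically β ≈ 3.3028 and β' = −1/β ≈ -0.3028.
#1 (-8,-5): internal coord -8 + (-5)·β' = -6.4861; -6.4861 ∉ [-1.3, -0.3) → out
#2 (-3,-7): internal coord -3 + (-7)·β' = -0.8806; -0.8806 ∈ [-1.3, -0.3) → IN Λ
#3 (-4,-8): internal coord -4 + (-8)·β' = -1.5778; -1.5778 ∉ [-1.3, -0.3) → out
#4 (0,4): internal coord 0 + (4)·β' = -1.2111; -1.2111 ∈ [-1.3, -0.3) → IN Λ
#5 (-1,0): internal coord -1 + (0)·β' = -1.0000; -1.0000 ∈ [-1.3, -0.3) → IN Λ
#6 (2,4): internal coord 2 + (4)·β' = +0.7889; +0.7889 ∉ [-1.3, -0.3) → out

2, 4, 5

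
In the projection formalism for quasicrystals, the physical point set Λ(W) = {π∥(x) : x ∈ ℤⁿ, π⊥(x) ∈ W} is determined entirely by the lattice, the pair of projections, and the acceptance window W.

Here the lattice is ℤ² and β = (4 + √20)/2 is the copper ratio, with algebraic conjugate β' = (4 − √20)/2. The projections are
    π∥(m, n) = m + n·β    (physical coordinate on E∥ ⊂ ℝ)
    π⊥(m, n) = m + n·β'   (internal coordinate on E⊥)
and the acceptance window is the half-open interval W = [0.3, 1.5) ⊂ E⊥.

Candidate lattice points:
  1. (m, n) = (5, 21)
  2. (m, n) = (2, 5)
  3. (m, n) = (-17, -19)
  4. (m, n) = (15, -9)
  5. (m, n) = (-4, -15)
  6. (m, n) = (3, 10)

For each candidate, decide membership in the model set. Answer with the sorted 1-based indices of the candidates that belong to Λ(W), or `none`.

2, 6

Compute β' = (4−√20)/2 = -0.23607, so π⊥(m,n) = m -0.23607·n.
#1 (5,21): internal coord 5 + (21)·β' = +0.04257; +0.04257 ∉ [0.3, 1.5) → out
#2 (2,5): internal coord 2 + (5)·β' = +0.81966; +0.81966 ∈ [0.3, 1.5) → IN Λ
#3 (-17,-19): internal coord -17 + (-19)·β' = -12.51471; -12.51471 ∉ [0.3, 1.5) → out
#4 (15,-9): internal coord 15 + (-9)·β' = +17.12461; +17.12461 ∉ [0.3, 1.5) → out
#5 (-4,-15): internal coord -4 + (-15)·β' = -0.45898; -0.45898 ∉ [0.3, 1.5) → out
#6 (3,10): internal coord 3 + (10)·β' = +0.63932; +0.63932 ∈ [0.3, 1.5) → IN Λ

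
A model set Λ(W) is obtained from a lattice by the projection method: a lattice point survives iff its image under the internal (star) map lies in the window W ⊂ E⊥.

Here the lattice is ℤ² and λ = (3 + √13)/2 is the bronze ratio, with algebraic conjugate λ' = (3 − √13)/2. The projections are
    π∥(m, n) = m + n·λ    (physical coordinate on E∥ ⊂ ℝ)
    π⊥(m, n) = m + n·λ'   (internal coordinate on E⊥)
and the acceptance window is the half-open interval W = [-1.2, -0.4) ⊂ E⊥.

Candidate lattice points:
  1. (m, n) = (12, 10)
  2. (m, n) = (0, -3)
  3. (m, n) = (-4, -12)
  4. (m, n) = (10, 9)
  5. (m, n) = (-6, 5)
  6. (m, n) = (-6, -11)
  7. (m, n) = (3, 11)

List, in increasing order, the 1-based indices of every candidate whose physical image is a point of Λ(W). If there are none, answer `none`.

none

Compute λ' = (3−√13)/2 = -0.3028, so π⊥(m,n) = m -0.3028·n.
candidate 1: (m,n)=(12,10) → π∥ = 12+10·λ ≈ 45.0278, π⊥ = 12+10·λ' ≈ 8.9722 ∉ [-1.2, -0.4) ⇒ out
candidate 2: (m,n)=(0,-3) → π∥ = 0-3·λ ≈ -9.9083, π⊥ = 0-3·λ' ≈ 0.9083 ∉ [-1.2, -0.4) ⇒ out
candidate 3: (m,n)=(-4,-12) → π∥ = -4-12·λ ≈ -43.6333, π⊥ = -4-12·λ' ≈ -0.3667 ∉ [-1.2, -0.4) ⇒ out
candidate 4: (m,n)=(10,9) → π∥ = 10+9·λ ≈ 39.7250, π⊥ = 10+9·λ' ≈ 7.2750 ∉ [-1.2, -0.4) ⇒ out
candidate 5: (m,n)=(-6,5) → π∥ = -6+5·λ ≈ 10.5139, π⊥ = -6+5·λ' ≈ -7.5139 ∉ [-1.2, -0.4) ⇒ out
candidate 6: (m,n)=(-6,-11) → π∥ = -6-11·λ ≈ -42.3305, π⊥ = -6-11·λ' ≈ -2.6695 ∉ [-1.2, -0.4) ⇒ out
candidate 7: (m,n)=(3,11) → π∥ = 3+11·λ ≈ 39.3305, π⊥ = 3+11·λ' ≈ -0.3305 ∉ [-1.2, -0.4) ⇒ out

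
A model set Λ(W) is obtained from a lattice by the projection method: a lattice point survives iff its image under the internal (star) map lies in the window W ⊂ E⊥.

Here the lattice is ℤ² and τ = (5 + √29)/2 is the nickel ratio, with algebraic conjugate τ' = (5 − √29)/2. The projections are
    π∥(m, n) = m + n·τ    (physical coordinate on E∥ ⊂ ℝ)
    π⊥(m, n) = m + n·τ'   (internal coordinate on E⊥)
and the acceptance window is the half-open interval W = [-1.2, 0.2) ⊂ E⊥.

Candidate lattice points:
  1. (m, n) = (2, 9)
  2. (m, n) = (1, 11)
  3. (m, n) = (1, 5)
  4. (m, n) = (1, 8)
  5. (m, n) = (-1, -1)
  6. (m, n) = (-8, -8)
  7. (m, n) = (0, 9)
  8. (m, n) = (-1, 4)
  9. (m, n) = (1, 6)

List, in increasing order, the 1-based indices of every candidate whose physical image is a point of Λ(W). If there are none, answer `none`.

2, 3, 4, 5, 9

τ' = (5−√29)/2 ≈ -0.192582.
candidate 1: (m,n)=(2,9) → π∥ = 2+9·τ ≈ 48.733242, π⊥ = 2+9·τ' ≈ 0.266758 ∉ [-1.2, 0.2) ⇒ out
candidate 2: (m,n)=(1,11) → π∥ = 1+11·τ ≈ 58.118406, π⊥ = 1+11·τ' ≈ -1.118406 ∈ [-1.2, 0.2) ⇒ IN Λ
candidate 3: (m,n)=(1,5) → π∥ = 1+5·τ ≈ 26.962912, π⊥ = 1+5·τ' ≈ 0.037088 ∈ [-1.2, 0.2) ⇒ IN Λ
candidate 4: (m,n)=(1,8) → π∥ = 1+8·τ ≈ 42.540659, π⊥ = 1+8·τ' ≈ -0.540659 ∈ [-1.2, 0.2) ⇒ IN Λ
candidate 5: (m,n)=(-1,-1) → π∥ = -1-1·τ ≈ -6.192582, π⊥ = -1-1·τ' ≈ -0.807418 ∈ [-1.2, 0.2) ⇒ IN Λ
candidate 6: (m,n)=(-8,-8) → π∥ = -8-8·τ ≈ -49.540659, π⊥ = -8-8·τ' ≈ -6.459341 ∉ [-1.2, 0.2) ⇒ out
candidate 7: (m,n)=(0,9) → π∥ = 0+9·τ ≈ 46.733242, π⊥ = 0+9·τ' ≈ -1.733242 ∉ [-1.2, 0.2) ⇒ out
candidate 8: (m,n)=(-1,4) → π∥ = -1+4·τ ≈ 19.770330, π⊥ = -1+4·τ' ≈ -1.770330 ∉ [-1.2, 0.2) ⇒ out
candidate 9: (m,n)=(1,6) → π∥ = 1+6·τ ≈ 32.155494, π⊥ = 1+6·τ' ≈ -0.155494 ∈ [-1.2, 0.2) ⇒ IN Λ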